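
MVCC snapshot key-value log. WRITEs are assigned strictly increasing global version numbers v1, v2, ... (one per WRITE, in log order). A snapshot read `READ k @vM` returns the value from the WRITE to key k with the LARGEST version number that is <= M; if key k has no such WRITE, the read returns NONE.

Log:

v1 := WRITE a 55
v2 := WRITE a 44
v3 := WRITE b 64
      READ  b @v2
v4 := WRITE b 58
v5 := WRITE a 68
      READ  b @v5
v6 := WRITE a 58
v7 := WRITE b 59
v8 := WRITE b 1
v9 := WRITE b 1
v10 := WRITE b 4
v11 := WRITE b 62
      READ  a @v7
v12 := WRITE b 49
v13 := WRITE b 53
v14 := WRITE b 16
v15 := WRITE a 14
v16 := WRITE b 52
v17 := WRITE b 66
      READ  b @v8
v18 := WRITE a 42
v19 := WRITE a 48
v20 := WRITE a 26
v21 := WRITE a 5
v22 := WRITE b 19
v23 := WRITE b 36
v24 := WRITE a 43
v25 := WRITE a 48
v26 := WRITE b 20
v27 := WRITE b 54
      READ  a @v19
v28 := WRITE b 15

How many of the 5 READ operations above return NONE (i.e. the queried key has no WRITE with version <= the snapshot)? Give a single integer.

Answer: 1

Derivation:
v1: WRITE a=55  (a history now [(1, 55)])
v2: WRITE a=44  (a history now [(1, 55), (2, 44)])
v3: WRITE b=64  (b history now [(3, 64)])
READ b @v2: history=[(3, 64)] -> no version <= 2 -> NONE
v4: WRITE b=58  (b history now [(3, 64), (4, 58)])
v5: WRITE a=68  (a history now [(1, 55), (2, 44), (5, 68)])
READ b @v5: history=[(3, 64), (4, 58)] -> pick v4 -> 58
v6: WRITE a=58  (a history now [(1, 55), (2, 44), (5, 68), (6, 58)])
v7: WRITE b=59  (b history now [(3, 64), (4, 58), (7, 59)])
v8: WRITE b=1  (b history now [(3, 64), (4, 58), (7, 59), (8, 1)])
v9: WRITE b=1  (b history now [(3, 64), (4, 58), (7, 59), (8, 1), (9, 1)])
v10: WRITE b=4  (b history now [(3, 64), (4, 58), (7, 59), (8, 1), (9, 1), (10, 4)])
v11: WRITE b=62  (b history now [(3, 64), (4, 58), (7, 59), (8, 1), (9, 1), (10, 4), (11, 62)])
READ a @v7: history=[(1, 55), (2, 44), (5, 68), (6, 58)] -> pick v6 -> 58
v12: WRITE b=49  (b history now [(3, 64), (4, 58), (7, 59), (8, 1), (9, 1), (10, 4), (11, 62), (12, 49)])
v13: WRITE b=53  (b history now [(3, 64), (4, 58), (7, 59), (8, 1), (9, 1), (10, 4), (11, 62), (12, 49), (13, 53)])
v14: WRITE b=16  (b history now [(3, 64), (4, 58), (7, 59), (8, 1), (9, 1), (10, 4), (11, 62), (12, 49), (13, 53), (14, 16)])
v15: WRITE a=14  (a history now [(1, 55), (2, 44), (5, 68), (6, 58), (15, 14)])
v16: WRITE b=52  (b history now [(3, 64), (4, 58), (7, 59), (8, 1), (9, 1), (10, 4), (11, 62), (12, 49), (13, 53), (14, 16), (16, 52)])
v17: WRITE b=66  (b history now [(3, 64), (4, 58), (7, 59), (8, 1), (9, 1), (10, 4), (11, 62), (12, 49), (13, 53), (14, 16), (16, 52), (17, 66)])
READ b @v8: history=[(3, 64), (4, 58), (7, 59), (8, 1), (9, 1), (10, 4), (11, 62), (12, 49), (13, 53), (14, 16), (16, 52), (17, 66)] -> pick v8 -> 1
v18: WRITE a=42  (a history now [(1, 55), (2, 44), (5, 68), (6, 58), (15, 14), (18, 42)])
v19: WRITE a=48  (a history now [(1, 55), (2, 44), (5, 68), (6, 58), (15, 14), (18, 42), (19, 48)])
v20: WRITE a=26  (a history now [(1, 55), (2, 44), (5, 68), (6, 58), (15, 14), (18, 42), (19, 48), (20, 26)])
v21: WRITE a=5  (a history now [(1, 55), (2, 44), (5, 68), (6, 58), (15, 14), (18, 42), (19, 48), (20, 26), (21, 5)])
v22: WRITE b=19  (b history now [(3, 64), (4, 58), (7, 59), (8, 1), (9, 1), (10, 4), (11, 62), (12, 49), (13, 53), (14, 16), (16, 52), (17, 66), (22, 19)])
v23: WRITE b=36  (b history now [(3, 64), (4, 58), (7, 59), (8, 1), (9, 1), (10, 4), (11, 62), (12, 49), (13, 53), (14, 16), (16, 52), (17, 66), (22, 19), (23, 36)])
v24: WRITE a=43  (a history now [(1, 55), (2, 44), (5, 68), (6, 58), (15, 14), (18, 42), (19, 48), (20, 26), (21, 5), (24, 43)])
v25: WRITE a=48  (a history now [(1, 55), (2, 44), (5, 68), (6, 58), (15, 14), (18, 42), (19, 48), (20, 26), (21, 5), (24, 43), (25, 48)])
v26: WRITE b=20  (b history now [(3, 64), (4, 58), (7, 59), (8, 1), (9, 1), (10, 4), (11, 62), (12, 49), (13, 53), (14, 16), (16, 52), (17, 66), (22, 19), (23, 36), (26, 20)])
v27: WRITE b=54  (b history now [(3, 64), (4, 58), (7, 59), (8, 1), (9, 1), (10, 4), (11, 62), (12, 49), (13, 53), (14, 16), (16, 52), (17, 66), (22, 19), (23, 36), (26, 20), (27, 54)])
READ a @v19: history=[(1, 55), (2, 44), (5, 68), (6, 58), (15, 14), (18, 42), (19, 48), (20, 26), (21, 5), (24, 43), (25, 48)] -> pick v19 -> 48
v28: WRITE b=15  (b history now [(3, 64), (4, 58), (7, 59), (8, 1), (9, 1), (10, 4), (11, 62), (12, 49), (13, 53), (14, 16), (16, 52), (17, 66), (22, 19), (23, 36), (26, 20), (27, 54), (28, 15)])
Read results in order: ['NONE', '58', '58', '1', '48']
NONE count = 1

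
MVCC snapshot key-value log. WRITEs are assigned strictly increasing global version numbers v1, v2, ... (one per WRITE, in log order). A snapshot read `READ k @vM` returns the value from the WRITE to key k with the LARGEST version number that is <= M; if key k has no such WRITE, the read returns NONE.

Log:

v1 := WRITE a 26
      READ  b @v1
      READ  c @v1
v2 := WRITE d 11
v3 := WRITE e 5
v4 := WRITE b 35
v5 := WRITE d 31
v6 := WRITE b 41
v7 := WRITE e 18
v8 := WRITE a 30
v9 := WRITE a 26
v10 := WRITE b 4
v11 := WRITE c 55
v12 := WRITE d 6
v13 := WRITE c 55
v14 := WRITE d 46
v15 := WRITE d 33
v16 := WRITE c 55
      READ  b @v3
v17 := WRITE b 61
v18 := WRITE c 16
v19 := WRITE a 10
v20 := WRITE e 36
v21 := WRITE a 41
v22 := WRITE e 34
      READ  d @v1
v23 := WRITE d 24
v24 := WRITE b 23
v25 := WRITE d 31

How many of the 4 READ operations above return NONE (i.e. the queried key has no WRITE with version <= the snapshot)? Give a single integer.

v1: WRITE a=26  (a history now [(1, 26)])
READ b @v1: history=[] -> no version <= 1 -> NONE
READ c @v1: history=[] -> no version <= 1 -> NONE
v2: WRITE d=11  (d history now [(2, 11)])
v3: WRITE e=5  (e history now [(3, 5)])
v4: WRITE b=35  (b history now [(4, 35)])
v5: WRITE d=31  (d history now [(2, 11), (5, 31)])
v6: WRITE b=41  (b history now [(4, 35), (6, 41)])
v7: WRITE e=18  (e history now [(3, 5), (7, 18)])
v8: WRITE a=30  (a history now [(1, 26), (8, 30)])
v9: WRITE a=26  (a history now [(1, 26), (8, 30), (9, 26)])
v10: WRITE b=4  (b history now [(4, 35), (6, 41), (10, 4)])
v11: WRITE c=55  (c history now [(11, 55)])
v12: WRITE d=6  (d history now [(2, 11), (5, 31), (12, 6)])
v13: WRITE c=55  (c history now [(11, 55), (13, 55)])
v14: WRITE d=46  (d history now [(2, 11), (5, 31), (12, 6), (14, 46)])
v15: WRITE d=33  (d history now [(2, 11), (5, 31), (12, 6), (14, 46), (15, 33)])
v16: WRITE c=55  (c history now [(11, 55), (13, 55), (16, 55)])
READ b @v3: history=[(4, 35), (6, 41), (10, 4)] -> no version <= 3 -> NONE
v17: WRITE b=61  (b history now [(4, 35), (6, 41), (10, 4), (17, 61)])
v18: WRITE c=16  (c history now [(11, 55), (13, 55), (16, 55), (18, 16)])
v19: WRITE a=10  (a history now [(1, 26), (8, 30), (9, 26), (19, 10)])
v20: WRITE e=36  (e history now [(3, 5), (7, 18), (20, 36)])
v21: WRITE a=41  (a history now [(1, 26), (8, 30), (9, 26), (19, 10), (21, 41)])
v22: WRITE e=34  (e history now [(3, 5), (7, 18), (20, 36), (22, 34)])
READ d @v1: history=[(2, 11), (5, 31), (12, 6), (14, 46), (15, 33)] -> no version <= 1 -> NONE
v23: WRITE d=24  (d history now [(2, 11), (5, 31), (12, 6), (14, 46), (15, 33), (23, 24)])
v24: WRITE b=23  (b history now [(4, 35), (6, 41), (10, 4), (17, 61), (24, 23)])
v25: WRITE d=31  (d history now [(2, 11), (5, 31), (12, 6), (14, 46), (15, 33), (23, 24), (25, 31)])
Read results in order: ['NONE', 'NONE', 'NONE', 'NONE']
NONE count = 4

Answer: 4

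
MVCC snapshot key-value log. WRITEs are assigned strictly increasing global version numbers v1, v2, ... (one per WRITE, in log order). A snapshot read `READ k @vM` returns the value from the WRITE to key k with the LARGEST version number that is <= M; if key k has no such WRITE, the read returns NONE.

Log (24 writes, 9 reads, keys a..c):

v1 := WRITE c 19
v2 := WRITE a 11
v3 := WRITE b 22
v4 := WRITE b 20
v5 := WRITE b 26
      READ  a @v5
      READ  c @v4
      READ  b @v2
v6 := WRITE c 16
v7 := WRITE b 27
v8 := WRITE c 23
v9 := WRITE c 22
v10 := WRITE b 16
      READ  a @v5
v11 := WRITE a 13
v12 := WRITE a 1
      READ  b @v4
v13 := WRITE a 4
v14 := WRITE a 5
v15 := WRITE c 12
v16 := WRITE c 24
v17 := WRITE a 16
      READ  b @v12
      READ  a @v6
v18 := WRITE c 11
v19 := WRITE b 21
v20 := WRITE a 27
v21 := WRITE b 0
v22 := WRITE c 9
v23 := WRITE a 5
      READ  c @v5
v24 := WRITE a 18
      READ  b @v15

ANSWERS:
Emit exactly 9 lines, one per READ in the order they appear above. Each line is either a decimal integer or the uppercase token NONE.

Answer: 11
19
NONE
11
20
16
11
19
16

Derivation:
v1: WRITE c=19  (c history now [(1, 19)])
v2: WRITE a=11  (a history now [(2, 11)])
v3: WRITE b=22  (b history now [(3, 22)])
v4: WRITE b=20  (b history now [(3, 22), (4, 20)])
v5: WRITE b=26  (b history now [(3, 22), (4, 20), (5, 26)])
READ a @v5: history=[(2, 11)] -> pick v2 -> 11
READ c @v4: history=[(1, 19)] -> pick v1 -> 19
READ b @v2: history=[(3, 22), (4, 20), (5, 26)] -> no version <= 2 -> NONE
v6: WRITE c=16  (c history now [(1, 19), (6, 16)])
v7: WRITE b=27  (b history now [(3, 22), (4, 20), (5, 26), (7, 27)])
v8: WRITE c=23  (c history now [(1, 19), (6, 16), (8, 23)])
v9: WRITE c=22  (c history now [(1, 19), (6, 16), (8, 23), (9, 22)])
v10: WRITE b=16  (b history now [(3, 22), (4, 20), (5, 26), (7, 27), (10, 16)])
READ a @v5: history=[(2, 11)] -> pick v2 -> 11
v11: WRITE a=13  (a history now [(2, 11), (11, 13)])
v12: WRITE a=1  (a history now [(2, 11), (11, 13), (12, 1)])
READ b @v4: history=[(3, 22), (4, 20), (5, 26), (7, 27), (10, 16)] -> pick v4 -> 20
v13: WRITE a=4  (a history now [(2, 11), (11, 13), (12, 1), (13, 4)])
v14: WRITE a=5  (a history now [(2, 11), (11, 13), (12, 1), (13, 4), (14, 5)])
v15: WRITE c=12  (c history now [(1, 19), (6, 16), (8, 23), (9, 22), (15, 12)])
v16: WRITE c=24  (c history now [(1, 19), (6, 16), (8, 23), (9, 22), (15, 12), (16, 24)])
v17: WRITE a=16  (a history now [(2, 11), (11, 13), (12, 1), (13, 4), (14, 5), (17, 16)])
READ b @v12: history=[(3, 22), (4, 20), (5, 26), (7, 27), (10, 16)] -> pick v10 -> 16
READ a @v6: history=[(2, 11), (11, 13), (12, 1), (13, 4), (14, 5), (17, 16)] -> pick v2 -> 11
v18: WRITE c=11  (c history now [(1, 19), (6, 16), (8, 23), (9, 22), (15, 12), (16, 24), (18, 11)])
v19: WRITE b=21  (b history now [(3, 22), (4, 20), (5, 26), (7, 27), (10, 16), (19, 21)])
v20: WRITE a=27  (a history now [(2, 11), (11, 13), (12, 1), (13, 4), (14, 5), (17, 16), (20, 27)])
v21: WRITE b=0  (b history now [(3, 22), (4, 20), (5, 26), (7, 27), (10, 16), (19, 21), (21, 0)])
v22: WRITE c=9  (c history now [(1, 19), (6, 16), (8, 23), (9, 22), (15, 12), (16, 24), (18, 11), (22, 9)])
v23: WRITE a=5  (a history now [(2, 11), (11, 13), (12, 1), (13, 4), (14, 5), (17, 16), (20, 27), (23, 5)])
READ c @v5: history=[(1, 19), (6, 16), (8, 23), (9, 22), (15, 12), (16, 24), (18, 11), (22, 9)] -> pick v1 -> 19
v24: WRITE a=18  (a history now [(2, 11), (11, 13), (12, 1), (13, 4), (14, 5), (17, 16), (20, 27), (23, 5), (24, 18)])
READ b @v15: history=[(3, 22), (4, 20), (5, 26), (7, 27), (10, 16), (19, 21), (21, 0)] -> pick v10 -> 16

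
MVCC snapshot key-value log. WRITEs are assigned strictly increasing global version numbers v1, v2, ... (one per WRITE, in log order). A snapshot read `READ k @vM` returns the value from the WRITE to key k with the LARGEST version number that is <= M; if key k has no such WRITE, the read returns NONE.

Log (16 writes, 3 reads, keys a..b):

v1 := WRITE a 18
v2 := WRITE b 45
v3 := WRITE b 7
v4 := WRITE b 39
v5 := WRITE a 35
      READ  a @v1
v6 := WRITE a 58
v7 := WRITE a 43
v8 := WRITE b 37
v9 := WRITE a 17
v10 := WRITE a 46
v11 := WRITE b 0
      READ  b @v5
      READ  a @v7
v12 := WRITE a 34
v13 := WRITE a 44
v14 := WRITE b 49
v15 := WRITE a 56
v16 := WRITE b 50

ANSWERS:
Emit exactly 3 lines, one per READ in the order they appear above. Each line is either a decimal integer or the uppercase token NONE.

Answer: 18
39
43

Derivation:
v1: WRITE a=18  (a history now [(1, 18)])
v2: WRITE b=45  (b history now [(2, 45)])
v3: WRITE b=7  (b history now [(2, 45), (3, 7)])
v4: WRITE b=39  (b history now [(2, 45), (3, 7), (4, 39)])
v5: WRITE a=35  (a history now [(1, 18), (5, 35)])
READ a @v1: history=[(1, 18), (5, 35)] -> pick v1 -> 18
v6: WRITE a=58  (a history now [(1, 18), (5, 35), (6, 58)])
v7: WRITE a=43  (a history now [(1, 18), (5, 35), (6, 58), (7, 43)])
v8: WRITE b=37  (b history now [(2, 45), (3, 7), (4, 39), (8, 37)])
v9: WRITE a=17  (a history now [(1, 18), (5, 35), (6, 58), (7, 43), (9, 17)])
v10: WRITE a=46  (a history now [(1, 18), (5, 35), (6, 58), (7, 43), (9, 17), (10, 46)])
v11: WRITE b=0  (b history now [(2, 45), (3, 7), (4, 39), (8, 37), (11, 0)])
READ b @v5: history=[(2, 45), (3, 7), (4, 39), (8, 37), (11, 0)] -> pick v4 -> 39
READ a @v7: history=[(1, 18), (5, 35), (6, 58), (7, 43), (9, 17), (10, 46)] -> pick v7 -> 43
v12: WRITE a=34  (a history now [(1, 18), (5, 35), (6, 58), (7, 43), (9, 17), (10, 46), (12, 34)])
v13: WRITE a=44  (a history now [(1, 18), (5, 35), (6, 58), (7, 43), (9, 17), (10, 46), (12, 34), (13, 44)])
v14: WRITE b=49  (b history now [(2, 45), (3, 7), (4, 39), (8, 37), (11, 0), (14, 49)])
v15: WRITE a=56  (a history now [(1, 18), (5, 35), (6, 58), (7, 43), (9, 17), (10, 46), (12, 34), (13, 44), (15, 56)])
v16: WRITE b=50  (b history now [(2, 45), (3, 7), (4, 39), (8, 37), (11, 0), (14, 49), (16, 50)])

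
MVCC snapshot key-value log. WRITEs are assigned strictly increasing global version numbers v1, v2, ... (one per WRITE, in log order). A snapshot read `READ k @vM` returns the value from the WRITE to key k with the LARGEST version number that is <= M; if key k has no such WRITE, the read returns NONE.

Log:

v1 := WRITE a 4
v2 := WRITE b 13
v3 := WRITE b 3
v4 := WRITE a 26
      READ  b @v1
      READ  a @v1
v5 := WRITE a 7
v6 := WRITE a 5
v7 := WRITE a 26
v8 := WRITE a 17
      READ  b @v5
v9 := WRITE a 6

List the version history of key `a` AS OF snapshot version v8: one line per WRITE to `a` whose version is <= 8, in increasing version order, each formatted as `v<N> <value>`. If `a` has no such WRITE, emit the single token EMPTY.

Scan writes for key=a with version <= 8:
  v1 WRITE a 4 -> keep
  v2 WRITE b 13 -> skip
  v3 WRITE b 3 -> skip
  v4 WRITE a 26 -> keep
  v5 WRITE a 7 -> keep
  v6 WRITE a 5 -> keep
  v7 WRITE a 26 -> keep
  v8 WRITE a 17 -> keep
  v9 WRITE a 6 -> drop (> snap)
Collected: [(1, 4), (4, 26), (5, 7), (6, 5), (7, 26), (8, 17)]

Answer: v1 4
v4 26
v5 7
v6 5
v7 26
v8 17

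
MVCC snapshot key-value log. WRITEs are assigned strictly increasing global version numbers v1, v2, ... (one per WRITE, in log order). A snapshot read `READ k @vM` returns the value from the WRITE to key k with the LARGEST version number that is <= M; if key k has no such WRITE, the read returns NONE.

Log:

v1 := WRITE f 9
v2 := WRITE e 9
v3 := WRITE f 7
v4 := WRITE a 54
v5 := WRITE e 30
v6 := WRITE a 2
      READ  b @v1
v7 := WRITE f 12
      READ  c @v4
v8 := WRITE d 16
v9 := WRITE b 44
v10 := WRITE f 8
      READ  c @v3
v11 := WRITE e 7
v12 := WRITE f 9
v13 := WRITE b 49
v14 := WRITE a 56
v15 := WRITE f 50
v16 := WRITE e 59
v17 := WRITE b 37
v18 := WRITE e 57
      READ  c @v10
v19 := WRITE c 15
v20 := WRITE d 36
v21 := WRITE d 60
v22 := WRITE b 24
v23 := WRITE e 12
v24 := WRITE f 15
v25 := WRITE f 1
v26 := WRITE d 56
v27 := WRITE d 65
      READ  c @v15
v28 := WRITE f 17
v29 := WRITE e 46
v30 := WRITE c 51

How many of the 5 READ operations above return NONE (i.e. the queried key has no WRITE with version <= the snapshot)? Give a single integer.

v1: WRITE f=9  (f history now [(1, 9)])
v2: WRITE e=9  (e history now [(2, 9)])
v3: WRITE f=7  (f history now [(1, 9), (3, 7)])
v4: WRITE a=54  (a history now [(4, 54)])
v5: WRITE e=30  (e history now [(2, 9), (5, 30)])
v6: WRITE a=2  (a history now [(4, 54), (6, 2)])
READ b @v1: history=[] -> no version <= 1 -> NONE
v7: WRITE f=12  (f history now [(1, 9), (3, 7), (7, 12)])
READ c @v4: history=[] -> no version <= 4 -> NONE
v8: WRITE d=16  (d history now [(8, 16)])
v9: WRITE b=44  (b history now [(9, 44)])
v10: WRITE f=8  (f history now [(1, 9), (3, 7), (7, 12), (10, 8)])
READ c @v3: history=[] -> no version <= 3 -> NONE
v11: WRITE e=7  (e history now [(2, 9), (5, 30), (11, 7)])
v12: WRITE f=9  (f history now [(1, 9), (3, 7), (7, 12), (10, 8), (12, 9)])
v13: WRITE b=49  (b history now [(9, 44), (13, 49)])
v14: WRITE a=56  (a history now [(4, 54), (6, 2), (14, 56)])
v15: WRITE f=50  (f history now [(1, 9), (3, 7), (7, 12), (10, 8), (12, 9), (15, 50)])
v16: WRITE e=59  (e history now [(2, 9), (5, 30), (11, 7), (16, 59)])
v17: WRITE b=37  (b history now [(9, 44), (13, 49), (17, 37)])
v18: WRITE e=57  (e history now [(2, 9), (5, 30), (11, 7), (16, 59), (18, 57)])
READ c @v10: history=[] -> no version <= 10 -> NONE
v19: WRITE c=15  (c history now [(19, 15)])
v20: WRITE d=36  (d history now [(8, 16), (20, 36)])
v21: WRITE d=60  (d history now [(8, 16), (20, 36), (21, 60)])
v22: WRITE b=24  (b history now [(9, 44), (13, 49), (17, 37), (22, 24)])
v23: WRITE e=12  (e history now [(2, 9), (5, 30), (11, 7), (16, 59), (18, 57), (23, 12)])
v24: WRITE f=15  (f history now [(1, 9), (3, 7), (7, 12), (10, 8), (12, 9), (15, 50), (24, 15)])
v25: WRITE f=1  (f history now [(1, 9), (3, 7), (7, 12), (10, 8), (12, 9), (15, 50), (24, 15), (25, 1)])
v26: WRITE d=56  (d history now [(8, 16), (20, 36), (21, 60), (26, 56)])
v27: WRITE d=65  (d history now [(8, 16), (20, 36), (21, 60), (26, 56), (27, 65)])
READ c @v15: history=[(19, 15)] -> no version <= 15 -> NONE
v28: WRITE f=17  (f history now [(1, 9), (3, 7), (7, 12), (10, 8), (12, 9), (15, 50), (24, 15), (25, 1), (28, 17)])
v29: WRITE e=46  (e history now [(2, 9), (5, 30), (11, 7), (16, 59), (18, 57), (23, 12), (29, 46)])
v30: WRITE c=51  (c history now [(19, 15), (30, 51)])
Read results in order: ['NONE', 'NONE', 'NONE', 'NONE', 'NONE']
NONE count = 5

Answer: 5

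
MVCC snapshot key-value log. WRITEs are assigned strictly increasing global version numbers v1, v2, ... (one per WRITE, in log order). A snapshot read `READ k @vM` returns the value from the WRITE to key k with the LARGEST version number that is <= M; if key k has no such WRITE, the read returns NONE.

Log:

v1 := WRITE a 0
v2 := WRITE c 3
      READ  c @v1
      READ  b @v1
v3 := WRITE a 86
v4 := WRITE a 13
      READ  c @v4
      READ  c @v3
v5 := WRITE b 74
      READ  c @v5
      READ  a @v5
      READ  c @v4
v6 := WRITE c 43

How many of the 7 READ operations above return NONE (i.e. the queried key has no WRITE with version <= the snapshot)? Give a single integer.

v1: WRITE a=0  (a history now [(1, 0)])
v2: WRITE c=3  (c history now [(2, 3)])
READ c @v1: history=[(2, 3)] -> no version <= 1 -> NONE
READ b @v1: history=[] -> no version <= 1 -> NONE
v3: WRITE a=86  (a history now [(1, 0), (3, 86)])
v4: WRITE a=13  (a history now [(1, 0), (3, 86), (4, 13)])
READ c @v4: history=[(2, 3)] -> pick v2 -> 3
READ c @v3: history=[(2, 3)] -> pick v2 -> 3
v5: WRITE b=74  (b history now [(5, 74)])
READ c @v5: history=[(2, 3)] -> pick v2 -> 3
READ a @v5: history=[(1, 0), (3, 86), (4, 13)] -> pick v4 -> 13
READ c @v4: history=[(2, 3)] -> pick v2 -> 3
v6: WRITE c=43  (c history now [(2, 3), (6, 43)])
Read results in order: ['NONE', 'NONE', '3', '3', '3', '13', '3']
NONE count = 2

Answer: 2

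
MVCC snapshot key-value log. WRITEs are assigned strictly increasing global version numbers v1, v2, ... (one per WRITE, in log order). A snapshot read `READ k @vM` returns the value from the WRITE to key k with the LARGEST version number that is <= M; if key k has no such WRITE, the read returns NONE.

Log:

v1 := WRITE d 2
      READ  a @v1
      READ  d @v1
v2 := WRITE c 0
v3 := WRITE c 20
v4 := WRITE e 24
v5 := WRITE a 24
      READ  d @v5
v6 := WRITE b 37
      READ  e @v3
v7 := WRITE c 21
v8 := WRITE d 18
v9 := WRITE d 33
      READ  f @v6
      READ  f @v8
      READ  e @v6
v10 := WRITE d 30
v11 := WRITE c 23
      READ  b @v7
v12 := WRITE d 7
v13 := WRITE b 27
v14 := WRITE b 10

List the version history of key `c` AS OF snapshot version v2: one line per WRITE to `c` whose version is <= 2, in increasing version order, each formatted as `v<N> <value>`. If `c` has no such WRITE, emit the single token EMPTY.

Scan writes for key=c with version <= 2:
  v1 WRITE d 2 -> skip
  v2 WRITE c 0 -> keep
  v3 WRITE c 20 -> drop (> snap)
  v4 WRITE e 24 -> skip
  v5 WRITE a 24 -> skip
  v6 WRITE b 37 -> skip
  v7 WRITE c 21 -> drop (> snap)
  v8 WRITE d 18 -> skip
  v9 WRITE d 33 -> skip
  v10 WRITE d 30 -> skip
  v11 WRITE c 23 -> drop (> snap)
  v12 WRITE d 7 -> skip
  v13 WRITE b 27 -> skip
  v14 WRITE b 10 -> skip
Collected: [(2, 0)]

Answer: v2 0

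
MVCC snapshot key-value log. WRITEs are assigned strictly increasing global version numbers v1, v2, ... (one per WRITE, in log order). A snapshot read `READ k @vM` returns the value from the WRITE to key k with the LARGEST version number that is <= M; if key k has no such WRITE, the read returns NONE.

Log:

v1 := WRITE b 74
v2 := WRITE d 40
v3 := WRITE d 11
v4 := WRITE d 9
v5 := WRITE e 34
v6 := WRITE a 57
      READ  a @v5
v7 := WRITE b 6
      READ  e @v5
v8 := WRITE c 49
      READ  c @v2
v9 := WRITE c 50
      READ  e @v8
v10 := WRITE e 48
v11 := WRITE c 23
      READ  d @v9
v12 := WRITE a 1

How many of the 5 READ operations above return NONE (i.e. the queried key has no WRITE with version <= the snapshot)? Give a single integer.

Answer: 2

Derivation:
v1: WRITE b=74  (b history now [(1, 74)])
v2: WRITE d=40  (d history now [(2, 40)])
v3: WRITE d=11  (d history now [(2, 40), (3, 11)])
v4: WRITE d=9  (d history now [(2, 40), (3, 11), (4, 9)])
v5: WRITE e=34  (e history now [(5, 34)])
v6: WRITE a=57  (a history now [(6, 57)])
READ a @v5: history=[(6, 57)] -> no version <= 5 -> NONE
v7: WRITE b=6  (b history now [(1, 74), (7, 6)])
READ e @v5: history=[(5, 34)] -> pick v5 -> 34
v8: WRITE c=49  (c history now [(8, 49)])
READ c @v2: history=[(8, 49)] -> no version <= 2 -> NONE
v9: WRITE c=50  (c history now [(8, 49), (9, 50)])
READ e @v8: history=[(5, 34)] -> pick v5 -> 34
v10: WRITE e=48  (e history now [(5, 34), (10, 48)])
v11: WRITE c=23  (c history now [(8, 49), (9, 50), (11, 23)])
READ d @v9: history=[(2, 40), (3, 11), (4, 9)] -> pick v4 -> 9
v12: WRITE a=1  (a history now [(6, 57), (12, 1)])
Read results in order: ['NONE', '34', 'NONE', '34', '9']
NONE count = 2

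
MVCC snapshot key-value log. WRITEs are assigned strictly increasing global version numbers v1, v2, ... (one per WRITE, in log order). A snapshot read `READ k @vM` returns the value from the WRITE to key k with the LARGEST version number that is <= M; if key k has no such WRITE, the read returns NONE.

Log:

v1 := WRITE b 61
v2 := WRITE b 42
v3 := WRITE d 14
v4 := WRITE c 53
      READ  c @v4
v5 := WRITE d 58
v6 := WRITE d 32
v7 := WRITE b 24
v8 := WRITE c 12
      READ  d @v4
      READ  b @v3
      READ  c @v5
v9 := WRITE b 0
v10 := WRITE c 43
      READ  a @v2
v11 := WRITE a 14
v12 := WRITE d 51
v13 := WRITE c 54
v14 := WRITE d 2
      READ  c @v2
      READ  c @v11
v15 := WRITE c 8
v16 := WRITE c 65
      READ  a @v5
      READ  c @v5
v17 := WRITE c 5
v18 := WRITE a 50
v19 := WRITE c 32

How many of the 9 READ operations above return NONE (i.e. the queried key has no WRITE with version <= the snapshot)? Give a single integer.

Answer: 3

Derivation:
v1: WRITE b=61  (b history now [(1, 61)])
v2: WRITE b=42  (b history now [(1, 61), (2, 42)])
v3: WRITE d=14  (d history now [(3, 14)])
v4: WRITE c=53  (c history now [(4, 53)])
READ c @v4: history=[(4, 53)] -> pick v4 -> 53
v5: WRITE d=58  (d history now [(3, 14), (5, 58)])
v6: WRITE d=32  (d history now [(3, 14), (5, 58), (6, 32)])
v7: WRITE b=24  (b history now [(1, 61), (2, 42), (7, 24)])
v8: WRITE c=12  (c history now [(4, 53), (8, 12)])
READ d @v4: history=[(3, 14), (5, 58), (6, 32)] -> pick v3 -> 14
READ b @v3: history=[(1, 61), (2, 42), (7, 24)] -> pick v2 -> 42
READ c @v5: history=[(4, 53), (8, 12)] -> pick v4 -> 53
v9: WRITE b=0  (b history now [(1, 61), (2, 42), (7, 24), (9, 0)])
v10: WRITE c=43  (c history now [(4, 53), (8, 12), (10, 43)])
READ a @v2: history=[] -> no version <= 2 -> NONE
v11: WRITE a=14  (a history now [(11, 14)])
v12: WRITE d=51  (d history now [(3, 14), (5, 58), (6, 32), (12, 51)])
v13: WRITE c=54  (c history now [(4, 53), (8, 12), (10, 43), (13, 54)])
v14: WRITE d=2  (d history now [(3, 14), (5, 58), (6, 32), (12, 51), (14, 2)])
READ c @v2: history=[(4, 53), (8, 12), (10, 43), (13, 54)] -> no version <= 2 -> NONE
READ c @v11: history=[(4, 53), (8, 12), (10, 43), (13, 54)] -> pick v10 -> 43
v15: WRITE c=8  (c history now [(4, 53), (8, 12), (10, 43), (13, 54), (15, 8)])
v16: WRITE c=65  (c history now [(4, 53), (8, 12), (10, 43), (13, 54), (15, 8), (16, 65)])
READ a @v5: history=[(11, 14)] -> no version <= 5 -> NONE
READ c @v5: history=[(4, 53), (8, 12), (10, 43), (13, 54), (15, 8), (16, 65)] -> pick v4 -> 53
v17: WRITE c=5  (c history now [(4, 53), (8, 12), (10, 43), (13, 54), (15, 8), (16, 65), (17, 5)])
v18: WRITE a=50  (a history now [(11, 14), (18, 50)])
v19: WRITE c=32  (c history now [(4, 53), (8, 12), (10, 43), (13, 54), (15, 8), (16, 65), (17, 5), (19, 32)])
Read results in order: ['53', '14', '42', '53', 'NONE', 'NONE', '43', 'NONE', '53']
NONE count = 3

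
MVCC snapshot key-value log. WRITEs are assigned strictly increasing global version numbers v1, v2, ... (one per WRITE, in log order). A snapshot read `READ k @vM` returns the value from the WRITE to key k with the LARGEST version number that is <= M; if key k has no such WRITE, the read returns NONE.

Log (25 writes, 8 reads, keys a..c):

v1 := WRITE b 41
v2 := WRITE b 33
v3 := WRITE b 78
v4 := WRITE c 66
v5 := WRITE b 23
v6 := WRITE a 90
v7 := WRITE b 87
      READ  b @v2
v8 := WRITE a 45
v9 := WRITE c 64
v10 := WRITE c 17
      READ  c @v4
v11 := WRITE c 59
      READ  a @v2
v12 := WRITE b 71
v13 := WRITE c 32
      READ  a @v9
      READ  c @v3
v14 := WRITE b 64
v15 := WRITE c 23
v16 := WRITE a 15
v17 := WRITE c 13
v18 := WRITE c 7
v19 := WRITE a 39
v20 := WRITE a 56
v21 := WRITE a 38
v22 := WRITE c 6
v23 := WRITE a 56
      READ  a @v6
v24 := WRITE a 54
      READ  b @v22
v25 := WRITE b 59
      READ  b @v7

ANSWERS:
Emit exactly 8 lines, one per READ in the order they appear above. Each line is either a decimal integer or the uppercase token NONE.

v1: WRITE b=41  (b history now [(1, 41)])
v2: WRITE b=33  (b history now [(1, 41), (2, 33)])
v3: WRITE b=78  (b history now [(1, 41), (2, 33), (3, 78)])
v4: WRITE c=66  (c history now [(4, 66)])
v5: WRITE b=23  (b history now [(1, 41), (2, 33), (3, 78), (5, 23)])
v6: WRITE a=90  (a history now [(6, 90)])
v7: WRITE b=87  (b history now [(1, 41), (2, 33), (3, 78), (5, 23), (7, 87)])
READ b @v2: history=[(1, 41), (2, 33), (3, 78), (5, 23), (7, 87)] -> pick v2 -> 33
v8: WRITE a=45  (a history now [(6, 90), (8, 45)])
v9: WRITE c=64  (c history now [(4, 66), (9, 64)])
v10: WRITE c=17  (c history now [(4, 66), (9, 64), (10, 17)])
READ c @v4: history=[(4, 66), (9, 64), (10, 17)] -> pick v4 -> 66
v11: WRITE c=59  (c history now [(4, 66), (9, 64), (10, 17), (11, 59)])
READ a @v2: history=[(6, 90), (8, 45)] -> no version <= 2 -> NONE
v12: WRITE b=71  (b history now [(1, 41), (2, 33), (3, 78), (5, 23), (7, 87), (12, 71)])
v13: WRITE c=32  (c history now [(4, 66), (9, 64), (10, 17), (11, 59), (13, 32)])
READ a @v9: history=[(6, 90), (8, 45)] -> pick v8 -> 45
READ c @v3: history=[(4, 66), (9, 64), (10, 17), (11, 59), (13, 32)] -> no version <= 3 -> NONE
v14: WRITE b=64  (b history now [(1, 41), (2, 33), (3, 78), (5, 23), (7, 87), (12, 71), (14, 64)])
v15: WRITE c=23  (c history now [(4, 66), (9, 64), (10, 17), (11, 59), (13, 32), (15, 23)])
v16: WRITE a=15  (a history now [(6, 90), (8, 45), (16, 15)])
v17: WRITE c=13  (c history now [(4, 66), (9, 64), (10, 17), (11, 59), (13, 32), (15, 23), (17, 13)])
v18: WRITE c=7  (c history now [(4, 66), (9, 64), (10, 17), (11, 59), (13, 32), (15, 23), (17, 13), (18, 7)])
v19: WRITE a=39  (a history now [(6, 90), (8, 45), (16, 15), (19, 39)])
v20: WRITE a=56  (a history now [(6, 90), (8, 45), (16, 15), (19, 39), (20, 56)])
v21: WRITE a=38  (a history now [(6, 90), (8, 45), (16, 15), (19, 39), (20, 56), (21, 38)])
v22: WRITE c=6  (c history now [(4, 66), (9, 64), (10, 17), (11, 59), (13, 32), (15, 23), (17, 13), (18, 7), (22, 6)])
v23: WRITE a=56  (a history now [(6, 90), (8, 45), (16, 15), (19, 39), (20, 56), (21, 38), (23, 56)])
READ a @v6: history=[(6, 90), (8, 45), (16, 15), (19, 39), (20, 56), (21, 38), (23, 56)] -> pick v6 -> 90
v24: WRITE a=54  (a history now [(6, 90), (8, 45), (16, 15), (19, 39), (20, 56), (21, 38), (23, 56), (24, 54)])
READ b @v22: history=[(1, 41), (2, 33), (3, 78), (5, 23), (7, 87), (12, 71), (14, 64)] -> pick v14 -> 64
v25: WRITE b=59  (b history now [(1, 41), (2, 33), (3, 78), (5, 23), (7, 87), (12, 71), (14, 64), (25, 59)])
READ b @v7: history=[(1, 41), (2, 33), (3, 78), (5, 23), (7, 87), (12, 71), (14, 64), (25, 59)] -> pick v7 -> 87

Answer: 33
66
NONE
45
NONE
90
64
87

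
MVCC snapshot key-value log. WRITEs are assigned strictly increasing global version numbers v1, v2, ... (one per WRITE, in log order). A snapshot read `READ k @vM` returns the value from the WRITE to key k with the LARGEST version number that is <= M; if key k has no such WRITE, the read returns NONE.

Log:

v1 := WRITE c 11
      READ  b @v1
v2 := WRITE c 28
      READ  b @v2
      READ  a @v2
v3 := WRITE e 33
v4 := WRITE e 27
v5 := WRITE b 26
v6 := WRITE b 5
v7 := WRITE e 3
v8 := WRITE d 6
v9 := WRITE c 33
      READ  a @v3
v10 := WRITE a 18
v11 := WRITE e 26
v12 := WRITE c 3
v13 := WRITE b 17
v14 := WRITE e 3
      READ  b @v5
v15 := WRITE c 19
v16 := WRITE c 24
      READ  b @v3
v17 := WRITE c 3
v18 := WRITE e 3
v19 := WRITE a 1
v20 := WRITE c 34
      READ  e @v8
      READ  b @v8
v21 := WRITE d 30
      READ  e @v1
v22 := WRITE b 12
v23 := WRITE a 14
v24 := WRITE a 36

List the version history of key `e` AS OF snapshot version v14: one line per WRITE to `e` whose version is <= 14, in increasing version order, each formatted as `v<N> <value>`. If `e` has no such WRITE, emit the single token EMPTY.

Answer: v3 33
v4 27
v7 3
v11 26
v14 3

Derivation:
Scan writes for key=e with version <= 14:
  v1 WRITE c 11 -> skip
  v2 WRITE c 28 -> skip
  v3 WRITE e 33 -> keep
  v4 WRITE e 27 -> keep
  v5 WRITE b 26 -> skip
  v6 WRITE b 5 -> skip
  v7 WRITE e 3 -> keep
  v8 WRITE d 6 -> skip
  v9 WRITE c 33 -> skip
  v10 WRITE a 18 -> skip
  v11 WRITE e 26 -> keep
  v12 WRITE c 3 -> skip
  v13 WRITE b 17 -> skip
  v14 WRITE e 3 -> keep
  v15 WRITE c 19 -> skip
  v16 WRITE c 24 -> skip
  v17 WRITE c 3 -> skip
  v18 WRITE e 3 -> drop (> snap)
  v19 WRITE a 1 -> skip
  v20 WRITE c 34 -> skip
  v21 WRITE d 30 -> skip
  v22 WRITE b 12 -> skip
  v23 WRITE a 14 -> skip
  v24 WRITE a 36 -> skip
Collected: [(3, 33), (4, 27), (7, 3), (11, 26), (14, 3)]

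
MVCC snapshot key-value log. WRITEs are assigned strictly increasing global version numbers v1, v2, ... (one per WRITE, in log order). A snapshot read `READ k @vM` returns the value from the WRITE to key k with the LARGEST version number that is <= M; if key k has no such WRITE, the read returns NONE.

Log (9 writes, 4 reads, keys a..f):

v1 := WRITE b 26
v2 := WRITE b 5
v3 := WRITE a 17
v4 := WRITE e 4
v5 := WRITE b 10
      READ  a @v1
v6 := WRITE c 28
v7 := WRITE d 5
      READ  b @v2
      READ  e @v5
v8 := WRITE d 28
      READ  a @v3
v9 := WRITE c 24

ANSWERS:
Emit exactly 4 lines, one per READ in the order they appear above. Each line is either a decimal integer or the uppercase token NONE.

Answer: NONE
5
4
17

Derivation:
v1: WRITE b=26  (b history now [(1, 26)])
v2: WRITE b=5  (b history now [(1, 26), (2, 5)])
v3: WRITE a=17  (a history now [(3, 17)])
v4: WRITE e=4  (e history now [(4, 4)])
v5: WRITE b=10  (b history now [(1, 26), (2, 5), (5, 10)])
READ a @v1: history=[(3, 17)] -> no version <= 1 -> NONE
v6: WRITE c=28  (c history now [(6, 28)])
v7: WRITE d=5  (d history now [(7, 5)])
READ b @v2: history=[(1, 26), (2, 5), (5, 10)] -> pick v2 -> 5
READ e @v5: history=[(4, 4)] -> pick v4 -> 4
v8: WRITE d=28  (d history now [(7, 5), (8, 28)])
READ a @v3: history=[(3, 17)] -> pick v3 -> 17
v9: WRITE c=24  (c history now [(6, 28), (9, 24)])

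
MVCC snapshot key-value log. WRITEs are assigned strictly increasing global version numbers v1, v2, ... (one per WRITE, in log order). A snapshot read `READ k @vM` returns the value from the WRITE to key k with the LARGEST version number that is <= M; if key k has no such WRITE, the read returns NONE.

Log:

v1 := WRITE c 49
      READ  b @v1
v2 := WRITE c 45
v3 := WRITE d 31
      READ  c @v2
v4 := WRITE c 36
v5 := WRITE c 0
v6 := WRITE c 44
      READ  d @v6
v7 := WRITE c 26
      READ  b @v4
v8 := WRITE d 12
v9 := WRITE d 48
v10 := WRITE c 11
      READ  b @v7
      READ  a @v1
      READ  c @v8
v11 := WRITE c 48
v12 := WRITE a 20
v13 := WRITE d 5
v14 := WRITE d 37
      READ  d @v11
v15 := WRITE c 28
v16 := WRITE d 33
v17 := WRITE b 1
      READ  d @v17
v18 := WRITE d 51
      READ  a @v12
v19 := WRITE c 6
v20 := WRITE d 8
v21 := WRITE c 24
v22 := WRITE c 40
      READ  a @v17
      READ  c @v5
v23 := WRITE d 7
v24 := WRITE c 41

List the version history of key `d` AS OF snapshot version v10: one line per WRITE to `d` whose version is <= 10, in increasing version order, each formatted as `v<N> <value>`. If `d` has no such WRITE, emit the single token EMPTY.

Scan writes for key=d with version <= 10:
  v1 WRITE c 49 -> skip
  v2 WRITE c 45 -> skip
  v3 WRITE d 31 -> keep
  v4 WRITE c 36 -> skip
  v5 WRITE c 0 -> skip
  v6 WRITE c 44 -> skip
  v7 WRITE c 26 -> skip
  v8 WRITE d 12 -> keep
  v9 WRITE d 48 -> keep
  v10 WRITE c 11 -> skip
  v11 WRITE c 48 -> skip
  v12 WRITE a 20 -> skip
  v13 WRITE d 5 -> drop (> snap)
  v14 WRITE d 37 -> drop (> snap)
  v15 WRITE c 28 -> skip
  v16 WRITE d 33 -> drop (> snap)
  v17 WRITE b 1 -> skip
  v18 WRITE d 51 -> drop (> snap)
  v19 WRITE c 6 -> skip
  v20 WRITE d 8 -> drop (> snap)
  v21 WRITE c 24 -> skip
  v22 WRITE c 40 -> skip
  v23 WRITE d 7 -> drop (> snap)
  v24 WRITE c 41 -> skip
Collected: [(3, 31), (8, 12), (9, 48)]

Answer: v3 31
v8 12
v9 48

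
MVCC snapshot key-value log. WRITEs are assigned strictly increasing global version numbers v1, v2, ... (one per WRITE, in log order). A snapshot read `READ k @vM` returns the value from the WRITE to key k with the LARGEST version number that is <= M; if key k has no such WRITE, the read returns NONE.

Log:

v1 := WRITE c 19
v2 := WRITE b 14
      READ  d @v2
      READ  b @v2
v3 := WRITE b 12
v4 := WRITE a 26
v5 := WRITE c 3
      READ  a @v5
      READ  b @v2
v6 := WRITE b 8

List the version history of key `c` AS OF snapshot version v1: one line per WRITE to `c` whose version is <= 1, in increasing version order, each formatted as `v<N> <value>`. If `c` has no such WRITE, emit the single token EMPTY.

Answer: v1 19

Derivation:
Scan writes for key=c with version <= 1:
  v1 WRITE c 19 -> keep
  v2 WRITE b 14 -> skip
  v3 WRITE b 12 -> skip
  v4 WRITE a 26 -> skip
  v5 WRITE c 3 -> drop (> snap)
  v6 WRITE b 8 -> skip
Collected: [(1, 19)]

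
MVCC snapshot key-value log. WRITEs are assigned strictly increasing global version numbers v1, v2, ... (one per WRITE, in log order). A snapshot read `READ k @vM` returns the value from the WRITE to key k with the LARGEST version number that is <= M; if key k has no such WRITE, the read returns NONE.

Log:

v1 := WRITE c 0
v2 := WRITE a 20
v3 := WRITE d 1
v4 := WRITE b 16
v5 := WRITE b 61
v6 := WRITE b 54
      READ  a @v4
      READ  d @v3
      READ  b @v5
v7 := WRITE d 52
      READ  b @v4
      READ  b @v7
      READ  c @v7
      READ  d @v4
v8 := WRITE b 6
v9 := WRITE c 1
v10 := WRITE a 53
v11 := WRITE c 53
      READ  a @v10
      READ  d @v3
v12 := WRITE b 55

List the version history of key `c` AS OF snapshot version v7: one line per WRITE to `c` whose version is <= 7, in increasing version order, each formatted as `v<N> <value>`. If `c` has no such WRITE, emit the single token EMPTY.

Answer: v1 0

Derivation:
Scan writes for key=c with version <= 7:
  v1 WRITE c 0 -> keep
  v2 WRITE a 20 -> skip
  v3 WRITE d 1 -> skip
  v4 WRITE b 16 -> skip
  v5 WRITE b 61 -> skip
  v6 WRITE b 54 -> skip
  v7 WRITE d 52 -> skip
  v8 WRITE b 6 -> skip
  v9 WRITE c 1 -> drop (> snap)
  v10 WRITE a 53 -> skip
  v11 WRITE c 53 -> drop (> snap)
  v12 WRITE b 55 -> skip
Collected: [(1, 0)]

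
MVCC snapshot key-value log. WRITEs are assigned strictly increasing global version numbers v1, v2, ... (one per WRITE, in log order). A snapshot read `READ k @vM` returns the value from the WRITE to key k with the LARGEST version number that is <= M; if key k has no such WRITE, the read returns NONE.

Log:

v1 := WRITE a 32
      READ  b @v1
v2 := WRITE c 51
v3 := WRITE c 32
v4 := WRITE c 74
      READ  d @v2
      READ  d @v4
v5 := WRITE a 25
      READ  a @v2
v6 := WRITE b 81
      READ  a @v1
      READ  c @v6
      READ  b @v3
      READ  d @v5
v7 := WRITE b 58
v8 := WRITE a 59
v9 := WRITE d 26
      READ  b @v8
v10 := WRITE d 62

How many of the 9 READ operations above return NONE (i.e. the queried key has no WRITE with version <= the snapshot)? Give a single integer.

v1: WRITE a=32  (a history now [(1, 32)])
READ b @v1: history=[] -> no version <= 1 -> NONE
v2: WRITE c=51  (c history now [(2, 51)])
v3: WRITE c=32  (c history now [(2, 51), (3, 32)])
v4: WRITE c=74  (c history now [(2, 51), (3, 32), (4, 74)])
READ d @v2: history=[] -> no version <= 2 -> NONE
READ d @v4: history=[] -> no version <= 4 -> NONE
v5: WRITE a=25  (a history now [(1, 32), (5, 25)])
READ a @v2: history=[(1, 32), (5, 25)] -> pick v1 -> 32
v6: WRITE b=81  (b history now [(6, 81)])
READ a @v1: history=[(1, 32), (5, 25)] -> pick v1 -> 32
READ c @v6: history=[(2, 51), (3, 32), (4, 74)] -> pick v4 -> 74
READ b @v3: history=[(6, 81)] -> no version <= 3 -> NONE
READ d @v5: history=[] -> no version <= 5 -> NONE
v7: WRITE b=58  (b history now [(6, 81), (7, 58)])
v8: WRITE a=59  (a history now [(1, 32), (5, 25), (8, 59)])
v9: WRITE d=26  (d history now [(9, 26)])
READ b @v8: history=[(6, 81), (7, 58)] -> pick v7 -> 58
v10: WRITE d=62  (d history now [(9, 26), (10, 62)])
Read results in order: ['NONE', 'NONE', 'NONE', '32', '32', '74', 'NONE', 'NONE', '58']
NONE count = 5

Answer: 5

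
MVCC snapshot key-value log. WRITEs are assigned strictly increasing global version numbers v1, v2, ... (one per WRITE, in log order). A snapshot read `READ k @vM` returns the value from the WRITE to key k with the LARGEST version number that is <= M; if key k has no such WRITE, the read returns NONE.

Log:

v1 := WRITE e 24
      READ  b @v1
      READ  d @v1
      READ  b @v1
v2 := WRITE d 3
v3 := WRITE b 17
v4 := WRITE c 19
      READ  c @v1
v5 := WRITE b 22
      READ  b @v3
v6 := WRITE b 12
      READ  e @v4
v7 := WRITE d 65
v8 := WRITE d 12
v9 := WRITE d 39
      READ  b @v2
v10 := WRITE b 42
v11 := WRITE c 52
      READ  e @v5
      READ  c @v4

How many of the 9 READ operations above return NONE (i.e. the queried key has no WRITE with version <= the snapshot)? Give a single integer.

v1: WRITE e=24  (e history now [(1, 24)])
READ b @v1: history=[] -> no version <= 1 -> NONE
READ d @v1: history=[] -> no version <= 1 -> NONE
READ b @v1: history=[] -> no version <= 1 -> NONE
v2: WRITE d=3  (d history now [(2, 3)])
v3: WRITE b=17  (b history now [(3, 17)])
v4: WRITE c=19  (c history now [(4, 19)])
READ c @v1: history=[(4, 19)] -> no version <= 1 -> NONE
v5: WRITE b=22  (b history now [(3, 17), (5, 22)])
READ b @v3: history=[(3, 17), (5, 22)] -> pick v3 -> 17
v6: WRITE b=12  (b history now [(3, 17), (5, 22), (6, 12)])
READ e @v4: history=[(1, 24)] -> pick v1 -> 24
v7: WRITE d=65  (d history now [(2, 3), (7, 65)])
v8: WRITE d=12  (d history now [(2, 3), (7, 65), (8, 12)])
v9: WRITE d=39  (d history now [(2, 3), (7, 65), (8, 12), (9, 39)])
READ b @v2: history=[(3, 17), (5, 22), (6, 12)] -> no version <= 2 -> NONE
v10: WRITE b=42  (b history now [(3, 17), (5, 22), (6, 12), (10, 42)])
v11: WRITE c=52  (c history now [(4, 19), (11, 52)])
READ e @v5: history=[(1, 24)] -> pick v1 -> 24
READ c @v4: history=[(4, 19), (11, 52)] -> pick v4 -> 19
Read results in order: ['NONE', 'NONE', 'NONE', 'NONE', '17', '24', 'NONE', '24', '19']
NONE count = 5

Answer: 5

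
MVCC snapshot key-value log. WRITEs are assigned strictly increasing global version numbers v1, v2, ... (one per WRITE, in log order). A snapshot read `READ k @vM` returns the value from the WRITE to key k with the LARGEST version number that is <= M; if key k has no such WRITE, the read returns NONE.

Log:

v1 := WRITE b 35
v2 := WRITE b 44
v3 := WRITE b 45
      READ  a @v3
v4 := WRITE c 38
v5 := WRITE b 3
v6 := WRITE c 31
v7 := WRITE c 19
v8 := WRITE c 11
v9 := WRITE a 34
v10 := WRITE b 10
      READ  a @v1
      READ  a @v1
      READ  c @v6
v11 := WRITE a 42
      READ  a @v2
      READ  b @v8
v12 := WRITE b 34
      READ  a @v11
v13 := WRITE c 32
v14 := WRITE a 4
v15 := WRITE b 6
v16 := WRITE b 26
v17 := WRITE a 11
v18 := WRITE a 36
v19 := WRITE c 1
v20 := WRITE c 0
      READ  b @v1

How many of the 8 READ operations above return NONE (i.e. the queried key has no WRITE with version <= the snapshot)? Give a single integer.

v1: WRITE b=35  (b history now [(1, 35)])
v2: WRITE b=44  (b history now [(1, 35), (2, 44)])
v3: WRITE b=45  (b history now [(1, 35), (2, 44), (3, 45)])
READ a @v3: history=[] -> no version <= 3 -> NONE
v4: WRITE c=38  (c history now [(4, 38)])
v5: WRITE b=3  (b history now [(1, 35), (2, 44), (3, 45), (5, 3)])
v6: WRITE c=31  (c history now [(4, 38), (6, 31)])
v7: WRITE c=19  (c history now [(4, 38), (6, 31), (7, 19)])
v8: WRITE c=11  (c history now [(4, 38), (6, 31), (7, 19), (8, 11)])
v9: WRITE a=34  (a history now [(9, 34)])
v10: WRITE b=10  (b history now [(1, 35), (2, 44), (3, 45), (5, 3), (10, 10)])
READ a @v1: history=[(9, 34)] -> no version <= 1 -> NONE
READ a @v1: history=[(9, 34)] -> no version <= 1 -> NONE
READ c @v6: history=[(4, 38), (6, 31), (7, 19), (8, 11)] -> pick v6 -> 31
v11: WRITE a=42  (a history now [(9, 34), (11, 42)])
READ a @v2: history=[(9, 34), (11, 42)] -> no version <= 2 -> NONE
READ b @v8: history=[(1, 35), (2, 44), (3, 45), (5, 3), (10, 10)] -> pick v5 -> 3
v12: WRITE b=34  (b history now [(1, 35), (2, 44), (3, 45), (5, 3), (10, 10), (12, 34)])
READ a @v11: history=[(9, 34), (11, 42)] -> pick v11 -> 42
v13: WRITE c=32  (c history now [(4, 38), (6, 31), (7, 19), (8, 11), (13, 32)])
v14: WRITE a=4  (a history now [(9, 34), (11, 42), (14, 4)])
v15: WRITE b=6  (b history now [(1, 35), (2, 44), (3, 45), (5, 3), (10, 10), (12, 34), (15, 6)])
v16: WRITE b=26  (b history now [(1, 35), (2, 44), (3, 45), (5, 3), (10, 10), (12, 34), (15, 6), (16, 26)])
v17: WRITE a=11  (a history now [(9, 34), (11, 42), (14, 4), (17, 11)])
v18: WRITE a=36  (a history now [(9, 34), (11, 42), (14, 4), (17, 11), (18, 36)])
v19: WRITE c=1  (c history now [(4, 38), (6, 31), (7, 19), (8, 11), (13, 32), (19, 1)])
v20: WRITE c=0  (c history now [(4, 38), (6, 31), (7, 19), (8, 11), (13, 32), (19, 1), (20, 0)])
READ b @v1: history=[(1, 35), (2, 44), (3, 45), (5, 3), (10, 10), (12, 34), (15, 6), (16, 26)] -> pick v1 -> 35
Read results in order: ['NONE', 'NONE', 'NONE', '31', 'NONE', '3', '42', '35']
NONE count = 4

Answer: 4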